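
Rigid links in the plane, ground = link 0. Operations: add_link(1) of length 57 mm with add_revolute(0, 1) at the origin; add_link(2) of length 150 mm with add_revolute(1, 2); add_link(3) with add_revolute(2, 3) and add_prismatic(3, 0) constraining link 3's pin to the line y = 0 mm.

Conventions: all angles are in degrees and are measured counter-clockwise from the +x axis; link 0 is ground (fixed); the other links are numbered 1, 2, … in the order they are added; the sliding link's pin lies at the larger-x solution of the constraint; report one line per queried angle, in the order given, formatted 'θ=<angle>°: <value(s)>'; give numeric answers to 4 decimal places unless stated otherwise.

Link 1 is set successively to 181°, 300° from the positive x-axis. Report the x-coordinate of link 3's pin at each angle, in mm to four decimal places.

geometry: r = 57 mm, L = 150 mm, e = 0 mm
θ=181°: crank pin P = (r cos θ, r sin θ) = (-56.991319, -0.994787)
θ=181°: h = r sin θ − e = -0.994787 − 0 = -0.994787
θ=181°: x = r cos θ + √(L² − h²) = -56.991319 + 149.996701 = 93.005383
θ=300°: crank pin P = (r cos θ, r sin θ) = (28.500000, -49.363448)
θ=300°: h = r sin θ − e = -49.363448 − 0 = -49.363448
θ=300°: x = r cos θ + √(L² − h²) = 28.500000 + 141.644802 = 170.144802

θ=181°: 93.0054
θ=300°: 170.1448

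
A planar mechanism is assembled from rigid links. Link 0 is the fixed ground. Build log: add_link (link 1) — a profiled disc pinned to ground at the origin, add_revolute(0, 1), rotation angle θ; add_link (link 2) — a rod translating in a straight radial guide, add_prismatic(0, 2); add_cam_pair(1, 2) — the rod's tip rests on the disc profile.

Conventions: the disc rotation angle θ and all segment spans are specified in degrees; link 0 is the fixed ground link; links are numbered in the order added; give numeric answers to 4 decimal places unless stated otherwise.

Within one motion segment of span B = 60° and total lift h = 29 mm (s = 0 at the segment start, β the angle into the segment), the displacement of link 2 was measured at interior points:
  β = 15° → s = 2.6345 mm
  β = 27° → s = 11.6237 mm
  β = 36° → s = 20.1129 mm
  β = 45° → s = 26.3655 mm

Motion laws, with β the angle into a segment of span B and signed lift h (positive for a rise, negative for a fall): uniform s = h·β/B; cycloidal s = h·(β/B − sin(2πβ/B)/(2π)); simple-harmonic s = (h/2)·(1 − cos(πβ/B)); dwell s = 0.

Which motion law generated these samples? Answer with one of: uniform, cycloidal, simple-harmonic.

candidates at β/B = r: uniform s = h·r (linear in β); cycloidal s = h·(r − sin(2πr)/(2π)); simple-harmonic s = (h/2)(1 − cos(πr))
β=15°: printed 2.6345 | uniform 7.2500, cycloidal 2.6345, simple-harmonic 4.2470
β=27°: printed 11.6237 | uniform 13.0500, cycloidal 11.6237, simple-harmonic 12.2317
β=36°: printed 20.1129 | uniform 17.4000, cycloidal 20.1129, simple-harmonic 18.9807
β=45°: printed 26.3655 | uniform 21.7500, cycloidal 26.3655, simple-harmonic 24.7530
only one law matches every sample → cycloidal

cycloidal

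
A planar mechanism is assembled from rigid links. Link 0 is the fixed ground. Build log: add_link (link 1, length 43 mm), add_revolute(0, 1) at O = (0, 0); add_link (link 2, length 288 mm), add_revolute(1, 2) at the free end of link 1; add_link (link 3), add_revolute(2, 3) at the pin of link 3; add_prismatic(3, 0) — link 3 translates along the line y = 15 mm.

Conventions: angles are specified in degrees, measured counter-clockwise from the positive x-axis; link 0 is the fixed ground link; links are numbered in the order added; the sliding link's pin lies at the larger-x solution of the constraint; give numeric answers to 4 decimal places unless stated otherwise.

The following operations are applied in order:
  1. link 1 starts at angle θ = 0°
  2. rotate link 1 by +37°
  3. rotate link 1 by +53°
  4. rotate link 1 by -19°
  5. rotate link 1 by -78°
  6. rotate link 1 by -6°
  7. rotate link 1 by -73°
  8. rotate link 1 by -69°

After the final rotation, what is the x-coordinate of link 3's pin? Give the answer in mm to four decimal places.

geometry: r = 43 mm, L = 288 mm, e = 15 mm; θ starts at 0°
rotate link 1 by +37°: θ ← 0° +37° = 37°
rotate link 1 by +53°: θ ← 37° +53° = 90°
rotate link 1 by -19°: θ ← 90° -19° = 71°
rotate link 1 by -78°: θ ← 71° -78° = -7°
rotate link 1 by -6°: θ ← -7° -6° = -13°
rotate link 1 by -73°: θ ← -13° -73° = -86°
rotate link 1 by -69°: θ ← -86° -69° = -155°
crank pin P = (r cos θ, r sin θ) = (-38.971235, -18.172585)
h = r sin θ − e = -18.172585 − 15 = -33.172585
x = r cos θ + √(L² − h²) = -38.971235 + 286.083169 = 247.111934

247.1119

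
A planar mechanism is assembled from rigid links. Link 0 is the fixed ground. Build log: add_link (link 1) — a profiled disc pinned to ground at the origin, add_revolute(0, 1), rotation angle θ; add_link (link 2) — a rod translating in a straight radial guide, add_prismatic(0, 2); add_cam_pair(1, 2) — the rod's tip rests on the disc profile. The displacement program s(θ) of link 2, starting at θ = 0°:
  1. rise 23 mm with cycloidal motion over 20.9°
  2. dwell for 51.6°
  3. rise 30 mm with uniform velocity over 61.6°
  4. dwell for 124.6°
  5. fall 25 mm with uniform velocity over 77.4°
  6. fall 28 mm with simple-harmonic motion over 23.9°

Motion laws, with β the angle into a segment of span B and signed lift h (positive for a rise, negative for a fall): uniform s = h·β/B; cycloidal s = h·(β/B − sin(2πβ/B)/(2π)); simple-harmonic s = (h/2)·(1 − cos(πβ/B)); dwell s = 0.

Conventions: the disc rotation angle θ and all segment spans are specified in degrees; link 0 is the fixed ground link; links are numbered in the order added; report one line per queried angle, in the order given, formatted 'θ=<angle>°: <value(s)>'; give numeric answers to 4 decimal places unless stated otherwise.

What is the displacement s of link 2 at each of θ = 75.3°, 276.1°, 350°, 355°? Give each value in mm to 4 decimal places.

seg 1 [0°–20.9°] cycloidal, h=23: full span → s += 23 → s = 23.0000
seg 2 [20.9°–72.5°] dwell: s stays 23.0000
seg 3 [72.5°–134.1°] uniform, h=30: θ=75.3° here. β=2.8, B=61.6. 30·2.8/61.6 = 1.3636 → s = 24.3636
seg 3 [72.5°–134.1°] uniform, h=30: full span → s += 30 → s = 53.0000
seg 4 [134.1°–258.7°] dwell: s stays 53.0000
seg 5 [258.7°–336.1°] uniform, h=-25: θ=276.1° here. β=17.4, B=77.4. -25·17.4/77.4 = -5.6202 → s = 47.3798
seg 5 [258.7°–336.1°] uniform, h=-25: full span → s += -25 → s = 28.0000
seg 6 [336.1°–360°] simple-harmonic, h=-28: θ=350° here. β=13.9, B=23.9. -28/2·(1 − cos(π·0.5816)) = -17.5493 → s = 10.4507
seg 6 [336.1°–360°] simple-harmonic, h=-28: θ=355° here. β=18.9, B=23.9. -28/2·(1 − cos(π·0.7908)) = -25.0836 → s = 2.9164

θ=75.3°: 24.3636
θ=276.1°: 47.3798
θ=350°: 10.4507
θ=355°: 2.9164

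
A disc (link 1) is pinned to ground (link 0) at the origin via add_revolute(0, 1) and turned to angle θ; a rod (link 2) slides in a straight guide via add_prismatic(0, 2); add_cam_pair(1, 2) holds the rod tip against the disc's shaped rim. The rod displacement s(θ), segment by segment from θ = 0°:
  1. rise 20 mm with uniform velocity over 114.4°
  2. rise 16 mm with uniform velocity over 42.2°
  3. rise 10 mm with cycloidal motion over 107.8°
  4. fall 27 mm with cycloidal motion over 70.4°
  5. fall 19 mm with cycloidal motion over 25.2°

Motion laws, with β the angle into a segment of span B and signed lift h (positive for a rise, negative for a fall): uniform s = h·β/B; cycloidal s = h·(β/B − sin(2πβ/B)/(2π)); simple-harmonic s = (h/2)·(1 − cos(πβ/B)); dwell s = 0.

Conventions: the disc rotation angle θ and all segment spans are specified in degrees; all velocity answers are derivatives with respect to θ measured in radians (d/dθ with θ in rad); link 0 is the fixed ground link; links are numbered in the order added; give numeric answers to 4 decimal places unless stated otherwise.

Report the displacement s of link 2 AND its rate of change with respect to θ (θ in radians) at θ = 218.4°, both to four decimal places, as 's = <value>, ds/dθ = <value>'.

segment 1 (0° to 114.4°, uniform, h = 20) is passed completely: s = 0.0000 + (20) = 20.0000
segment 2 (114.4° to 156.6°, uniform, h = 16) is passed completely: s = 20.0000 + (16) = 36.0000
θ = 218.4° falls in segment 3 (156.6° to 264.4°, cycloidal, h = 10): β = 218.4 − 156.6 = 61.8°, B = 107.8°; Δs = 10·(0.5733 − sin(2π·0.5733)/(2π)) = 6.4401; s = 36.0000 + 6.4401 = 42.4401
velocity in seg [156.6°–264.4°] (cycloidal), θ in radians: β = 61.8° = 1.0786 rad, B = 107.8° = 1.8815 rad; ds/dθ = (h/B)(1 − cos(2πβ/B)) = (10/1.8815)(1 − cos(2π·0.5733)) = 10.076456 mm/rad

s = 42.4401, ds/dθ = 10.0765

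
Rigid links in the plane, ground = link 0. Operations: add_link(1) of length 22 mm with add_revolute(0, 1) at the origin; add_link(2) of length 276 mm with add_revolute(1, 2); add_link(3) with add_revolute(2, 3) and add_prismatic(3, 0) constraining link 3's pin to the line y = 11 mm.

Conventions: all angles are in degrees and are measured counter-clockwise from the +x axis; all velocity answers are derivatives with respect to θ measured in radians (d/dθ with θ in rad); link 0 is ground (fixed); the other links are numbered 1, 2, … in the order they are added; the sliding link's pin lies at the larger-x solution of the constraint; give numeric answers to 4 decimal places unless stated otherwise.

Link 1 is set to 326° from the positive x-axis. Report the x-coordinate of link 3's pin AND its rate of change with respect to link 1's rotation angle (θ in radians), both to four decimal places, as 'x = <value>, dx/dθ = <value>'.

geometry: r = 22 mm, L = 276 mm, e = 11 mm
crank pin P = (r cos θ, r sin θ) = (18.238827, -12.302244)
h = r sin θ − e = -12.302244 − 11 = -23.302244
x = r cos θ + √(L² − h²) = 18.238827 + 275.014555 = 293.253382
dx/dθ = −r sin θ − h·r cos θ/√(L² − h²) (θ in radians; h = -23.302244) = 13.847637

x = 293.2534, dx/dθ = 13.8476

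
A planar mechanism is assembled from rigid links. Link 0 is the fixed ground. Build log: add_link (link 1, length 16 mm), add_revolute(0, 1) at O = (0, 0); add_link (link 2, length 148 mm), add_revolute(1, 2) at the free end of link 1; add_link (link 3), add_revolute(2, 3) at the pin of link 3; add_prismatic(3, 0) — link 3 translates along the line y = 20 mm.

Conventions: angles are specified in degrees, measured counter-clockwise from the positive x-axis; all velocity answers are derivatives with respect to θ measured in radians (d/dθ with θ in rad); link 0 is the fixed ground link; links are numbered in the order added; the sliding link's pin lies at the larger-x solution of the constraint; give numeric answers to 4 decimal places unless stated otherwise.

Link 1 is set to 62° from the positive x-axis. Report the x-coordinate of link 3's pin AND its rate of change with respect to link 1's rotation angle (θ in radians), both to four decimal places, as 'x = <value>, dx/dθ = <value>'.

geometry: r = 16 mm, L = 148 mm, e = 20 mm
crank pin P = (r cos θ, r sin θ) = (7.511545, 14.127161)
h = r sin θ − e = 14.127161 − 20 = -5.872839
x = r cos θ + √(L² − h²) = 7.511545 + 147.883433 = 155.394978
dx/dθ = −r sin θ − h·r cos θ/√(L² − h²) (θ in radians; h = -5.872839) = -13.828858

x = 155.3950, dx/dθ = -13.8289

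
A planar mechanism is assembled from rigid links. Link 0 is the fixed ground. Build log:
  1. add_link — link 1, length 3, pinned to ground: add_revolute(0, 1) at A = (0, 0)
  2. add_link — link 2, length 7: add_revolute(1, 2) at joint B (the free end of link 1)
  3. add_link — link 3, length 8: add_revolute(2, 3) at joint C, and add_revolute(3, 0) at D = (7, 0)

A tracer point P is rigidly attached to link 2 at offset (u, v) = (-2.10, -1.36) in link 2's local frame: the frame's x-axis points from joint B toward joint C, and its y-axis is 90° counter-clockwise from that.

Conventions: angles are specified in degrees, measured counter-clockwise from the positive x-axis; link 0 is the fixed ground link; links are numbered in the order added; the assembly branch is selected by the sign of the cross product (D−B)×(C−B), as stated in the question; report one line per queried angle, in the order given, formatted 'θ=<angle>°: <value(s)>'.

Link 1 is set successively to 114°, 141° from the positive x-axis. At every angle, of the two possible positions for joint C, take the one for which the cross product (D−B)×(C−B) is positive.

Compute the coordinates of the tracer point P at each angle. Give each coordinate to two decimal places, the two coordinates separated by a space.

A=(0,0), D=(7.00,0)
θ=114°: B = A + 3.00·(cos114°, sin114°) = (-1.2202, 2.7406)
θ=114°: |BD| = 8.6650
θ=114°: circle(B,7.00) ∩ circle(D,8.00): a=3.4670, h=6.0811
θ=114°:   candidates: C₊=(3.9922,7.4130) cross=52.693; C₋=(0.1454,-4.1249) cross=-52.693
θ=114°:   branch + wants cross > 0 → take C=(3.9922,7.4130) (cross=52.693)
θ=114°: ex = (C−B)/|BC| = (0.7446,0.6675); ey = (-0.6675,0.7446)
θ=114°: P = B + -2.10·ex + -1.36·ey = (-1.8761,0.3262)
θ=141°: B = A + 3.00·(cos141°, sin141°) = (-2.3314, 1.8880)
θ=141°: |BD| = 9.5205
θ=141°: circle(B,7.00) ∩ circle(D,8.00): a=3.9725, h=5.7636
θ=141°:   candidates: C₊=(2.7051,6.7494) cross=54.873; C₋=(0.4192,-4.5490) cross=-54.873
θ=141°:   branch + wants cross > 0 → take C=(2.7051,6.7494) (cross=54.873)
θ=141°: ex = (C−B)/|BC| = (0.7195,0.6945); ey = (-0.6945,0.7195)
θ=141°: P = B + -2.10·ex + -1.36·ey = (-2.8979,-0.5490)

θ=114°: -1.88 0.33
θ=141°: -2.90 -0.55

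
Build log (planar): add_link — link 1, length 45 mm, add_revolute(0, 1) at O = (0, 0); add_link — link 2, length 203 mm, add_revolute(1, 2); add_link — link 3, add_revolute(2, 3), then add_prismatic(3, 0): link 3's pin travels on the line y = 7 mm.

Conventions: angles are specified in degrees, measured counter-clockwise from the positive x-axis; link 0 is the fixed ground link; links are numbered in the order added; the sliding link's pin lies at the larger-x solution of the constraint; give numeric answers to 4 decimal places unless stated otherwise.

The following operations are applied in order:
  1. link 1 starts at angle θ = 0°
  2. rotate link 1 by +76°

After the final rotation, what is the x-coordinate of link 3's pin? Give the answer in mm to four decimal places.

geometry: r = 45 mm, L = 203 mm, e = 7 mm; θ starts at 0°
rotate link 1 by +76°: θ ← 0° +76° = 76°
crank pin P = (r cos θ, r sin θ) = (10.886485, 43.663308)
h = r sin θ − e = 43.663308 − 7 = 36.663308
x = r cos θ + √(L² − h²) = 10.886485 + 199.661719 = 210.548204

210.5482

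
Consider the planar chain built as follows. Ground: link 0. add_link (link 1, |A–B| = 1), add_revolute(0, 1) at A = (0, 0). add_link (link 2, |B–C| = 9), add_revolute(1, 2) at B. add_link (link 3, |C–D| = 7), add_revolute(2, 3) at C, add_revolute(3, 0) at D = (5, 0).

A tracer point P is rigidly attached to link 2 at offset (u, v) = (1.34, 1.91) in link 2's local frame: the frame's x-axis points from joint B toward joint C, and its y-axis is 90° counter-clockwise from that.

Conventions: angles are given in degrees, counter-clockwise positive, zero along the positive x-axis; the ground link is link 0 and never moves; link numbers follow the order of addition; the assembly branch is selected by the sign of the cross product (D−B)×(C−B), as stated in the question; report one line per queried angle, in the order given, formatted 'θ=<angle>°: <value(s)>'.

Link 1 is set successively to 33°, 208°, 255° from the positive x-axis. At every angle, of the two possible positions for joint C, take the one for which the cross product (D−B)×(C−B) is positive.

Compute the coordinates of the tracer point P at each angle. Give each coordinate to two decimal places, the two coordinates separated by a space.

A=(0,0), D=(5.00,0)
θ=33°: B = A + 1.00·(cos33°, sin33°) = (0.8387, 0.5446)
θ=33°: |BD| = 4.1968
θ=33°: circle(B,9.00) ∩ circle(D,7.00): a=5.9108, h=6.7869
θ=33°:   candidates: C₊=(7.5803,6.5071) cross=28.483; C₋=(5.8187,-6.9520) cross=-28.483
θ=33°:   branch + wants cross > 0 → take C=(7.5803,6.5071) (cross=28.483)
θ=33°: ex = (C−B)/|BC| = (0.7491,0.6625); ey = (-0.6625,0.7491)
θ=33°: P = B + 1.34·ex + 1.91·ey = (0.5771,2.8631)
θ=208°: B = A + 1.00·(cos208°, sin208°) = (-0.8829, -0.4695)
θ=208°: |BD| = 5.9017
θ=208°: circle(B,9.00) ∩ circle(D,7.00): a=5.6619, h=6.9959
θ=208°:   candidates: C₊=(4.2045,6.9547) cross=41.287; C₋=(5.3176,-6.9928) cross=-41.287
θ=208°:   branch + wants cross > 0 → take C=(4.2045,6.9547) (cross=41.287)
θ=208°: ex = (C−B)/|BC| = (0.5653,0.8249); ey = (-0.8249,0.5653)
θ=208°: P = B + 1.34·ex + 1.91·ey = (-1.7010,1.7156)
θ=255°: B = A + 1.00·(cos255°, sin255°) = (-0.2588, -0.9659)
θ=255°: |BD| = 5.3468
θ=255°: circle(B,9.00) ∩ circle(D,7.00): a=5.6658, h=6.9927
θ=255°:   candidates: C₊=(4.0505,6.9353) cross=37.389; C₋=(6.5771,-6.8200) cross=-37.389
θ=255°:   branch + wants cross > 0 → take C=(4.0505,6.9353) (cross=37.389)
θ=255°: ex = (C−B)/|BC| = (0.4788,0.8779); ey = (-0.8779,0.4788)
θ=255°: P = B + 1.34·ex + 1.91·ey = (-1.2940,1.1250)

θ=33°: 0.58 2.86
θ=208°: -1.70 1.72
θ=255°: -1.29 1.13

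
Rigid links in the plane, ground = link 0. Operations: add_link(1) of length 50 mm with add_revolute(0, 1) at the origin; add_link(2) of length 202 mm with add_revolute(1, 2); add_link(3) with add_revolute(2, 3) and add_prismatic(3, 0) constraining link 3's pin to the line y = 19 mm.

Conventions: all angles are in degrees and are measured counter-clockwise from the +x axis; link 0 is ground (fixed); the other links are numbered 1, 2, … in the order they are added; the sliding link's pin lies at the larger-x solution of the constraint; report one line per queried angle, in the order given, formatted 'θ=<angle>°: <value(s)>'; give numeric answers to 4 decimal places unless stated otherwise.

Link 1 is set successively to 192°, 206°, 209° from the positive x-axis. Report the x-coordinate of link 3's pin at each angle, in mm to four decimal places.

geometry: r = 50 mm, L = 202 mm, e = 19 mm
θ=192°: crank pin P = (r cos θ, r sin θ) = (-48.907380, -10.395585)
θ=192°: h = r sin θ − e = -10.395585 − 19 = -29.395585
θ=192°: x = r cos θ + √(L² − h²) = -48.907380 + 199.849693 = 150.942313
θ=206°: crank pin P = (r cos θ, r sin θ) = (-44.939702, -21.918557)
θ=206°: h = r sin θ − e = -21.918557 − 19 = -40.918557
θ=206°: x = r cos θ + √(L² − h²) = -44.939702 + 197.812213 = 152.872511
θ=209°: crank pin P = (r cos θ, r sin θ) = (-43.730985, -24.240481)
θ=209°: h = r sin θ − e = -24.240481 − 19 = -43.240481
θ=209°: x = r cos θ + √(L² − h²) = -43.730985 + 197.317665 = 153.586679

θ=192°: 150.9423
θ=206°: 152.8725
θ=209°: 153.5867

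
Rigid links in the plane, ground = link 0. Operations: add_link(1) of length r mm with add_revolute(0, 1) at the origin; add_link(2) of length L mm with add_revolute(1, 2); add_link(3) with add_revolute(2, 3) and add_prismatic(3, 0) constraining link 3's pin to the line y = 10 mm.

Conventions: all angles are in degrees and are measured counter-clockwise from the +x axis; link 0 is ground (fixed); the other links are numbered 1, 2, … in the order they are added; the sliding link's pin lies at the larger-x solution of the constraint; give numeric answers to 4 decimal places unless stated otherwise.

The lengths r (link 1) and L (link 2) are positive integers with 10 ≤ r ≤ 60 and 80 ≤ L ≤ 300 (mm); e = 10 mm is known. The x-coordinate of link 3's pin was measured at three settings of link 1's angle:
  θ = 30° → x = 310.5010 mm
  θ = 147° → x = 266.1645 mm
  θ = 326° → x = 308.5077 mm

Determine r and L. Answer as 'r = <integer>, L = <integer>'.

constraint per measurement: (x − r cos θ)² + (r sin θ − e)² = L²
subtracting the θ₁ and θ₂ equations cancels the r² and L² terms:
r = (x₁² − x₂²) / (2[(x₁cos θ₁ + e sin θ₁) − (x₂cos θ₂ + e sin θ₂)]) = 26.0000 → r = 26
L² = (x₁ − r cos θ₁)² + (r sin θ₁ − e)² = 82943.9798 → L = 288.0000 → L = 288
check at θ₃=326°: x = 308.5077 (printed 308.5077) ✓

r = 26, L = 288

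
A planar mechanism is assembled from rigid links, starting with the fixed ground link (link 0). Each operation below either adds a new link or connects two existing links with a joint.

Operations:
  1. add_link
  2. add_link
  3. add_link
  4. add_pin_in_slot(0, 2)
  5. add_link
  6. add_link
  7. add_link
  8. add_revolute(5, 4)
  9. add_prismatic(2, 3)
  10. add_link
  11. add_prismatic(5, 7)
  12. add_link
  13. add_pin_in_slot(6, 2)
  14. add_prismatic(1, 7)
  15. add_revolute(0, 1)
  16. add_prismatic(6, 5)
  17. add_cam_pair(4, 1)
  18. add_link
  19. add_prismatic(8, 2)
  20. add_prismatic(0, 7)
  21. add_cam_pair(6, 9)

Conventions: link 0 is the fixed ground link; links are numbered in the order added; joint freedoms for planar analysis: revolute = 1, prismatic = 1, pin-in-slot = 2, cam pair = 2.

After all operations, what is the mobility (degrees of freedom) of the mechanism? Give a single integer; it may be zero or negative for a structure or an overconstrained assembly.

L=1 J1=0 J2=0
add link → L=2 J1=0 J2=0
add link → L=3 J1=0 J2=0
add link → L=4 J1=0 J2=0
PS@0,2 dof=2 J2 → L=4 J1=0 J2=1
add link → L=5 J1=0 J2=1
add link → L=6 J1=0 J2=1
add link → L=7 J1=0 J2=1
R@5,4 dof=1 J1 → L=7 J1=1 J2=1
P@2,3 dof=1 J1 → L=7 J1=2 J2=1
add link → L=8 J1=2 J2=1
P@5,7 dof=1 J1 → L=8 J1=3 J2=1
add link → L=9 J1=3 J2=1
PS@6,2 dof=2 J2 → L=9 J1=3 J2=2
P@1,7 dof=1 J1 → L=9 J1=4 J2=2
R@0,1 dof=1 J1 → L=9 J1=5 J2=2
P@6,5 dof=1 J1 → L=9 J1=6 J2=2
C@4,1 dof=2 J2 → L=9 J1=6 J2=3
add link → L=10 J1=6 J2=3
P@8,2 dof=1 J1 → L=10 J1=7 J2=3
P@0,7 dof=1 J1 → L=10 J1=8 J2=3
C@6,9 dof=2 J2 → L=10 J1=8 J2=4
M=3(L−1)−2J1−J2=3·9−2·8−4=7

M = 7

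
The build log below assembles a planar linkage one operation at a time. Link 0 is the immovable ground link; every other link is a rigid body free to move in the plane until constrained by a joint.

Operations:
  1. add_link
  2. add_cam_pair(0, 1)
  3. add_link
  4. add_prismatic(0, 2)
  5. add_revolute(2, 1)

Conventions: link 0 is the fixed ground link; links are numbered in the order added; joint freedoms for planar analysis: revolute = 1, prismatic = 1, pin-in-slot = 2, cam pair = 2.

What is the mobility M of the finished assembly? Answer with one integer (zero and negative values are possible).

(L,J1,J2)=(1,0,0); link0 fixed
link1: (2,0,0)
C 0-1 [J2]: (2,0,1)
link2: (3,0,1)
P 0-2 [J1]: (3,1,1)
R 2-1 [J1]: (3,2,1)
Grübler: 3·2 − 2·2 − 1 = 1

M = 1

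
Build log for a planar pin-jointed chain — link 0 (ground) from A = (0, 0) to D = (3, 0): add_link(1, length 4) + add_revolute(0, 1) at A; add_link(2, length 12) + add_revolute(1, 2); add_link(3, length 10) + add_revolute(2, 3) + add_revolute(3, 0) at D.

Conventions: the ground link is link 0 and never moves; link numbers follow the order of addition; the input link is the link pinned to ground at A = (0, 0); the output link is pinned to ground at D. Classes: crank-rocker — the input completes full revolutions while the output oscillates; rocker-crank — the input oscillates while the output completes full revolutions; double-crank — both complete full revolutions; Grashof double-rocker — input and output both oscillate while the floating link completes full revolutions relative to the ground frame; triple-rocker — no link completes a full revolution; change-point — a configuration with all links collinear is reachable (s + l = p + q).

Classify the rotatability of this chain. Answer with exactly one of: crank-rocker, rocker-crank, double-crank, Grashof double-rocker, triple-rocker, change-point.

lengths: ground=3, input=4, coupler=12, output=10
sorted: s=3 (shortest), l=12 (longest), p+q=14
s + l = 15 vs p + q = 14
s + l > p + q → non-Grashof → no link fully rotates → triple-rocker

triple-rocker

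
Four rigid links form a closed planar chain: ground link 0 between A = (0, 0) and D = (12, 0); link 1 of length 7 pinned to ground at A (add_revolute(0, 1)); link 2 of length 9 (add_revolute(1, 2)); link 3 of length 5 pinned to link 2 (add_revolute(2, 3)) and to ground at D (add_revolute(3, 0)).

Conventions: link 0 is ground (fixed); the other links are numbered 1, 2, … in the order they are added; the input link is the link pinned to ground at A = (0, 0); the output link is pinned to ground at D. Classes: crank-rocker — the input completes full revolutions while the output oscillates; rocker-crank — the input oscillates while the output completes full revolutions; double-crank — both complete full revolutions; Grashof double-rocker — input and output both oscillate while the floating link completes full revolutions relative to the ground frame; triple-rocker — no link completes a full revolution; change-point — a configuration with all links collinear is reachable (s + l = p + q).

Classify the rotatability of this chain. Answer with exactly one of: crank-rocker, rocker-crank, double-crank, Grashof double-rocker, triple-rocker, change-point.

lengths: ground=12, input=7, coupler=9, output=5
sorted: s=5 (shortest), l=12 (longest), p+q=16
s + l = 17 vs p + q = 16
s + l > p + q → non-Grashof → no link fully rotates → triple-rocker

triple-rocker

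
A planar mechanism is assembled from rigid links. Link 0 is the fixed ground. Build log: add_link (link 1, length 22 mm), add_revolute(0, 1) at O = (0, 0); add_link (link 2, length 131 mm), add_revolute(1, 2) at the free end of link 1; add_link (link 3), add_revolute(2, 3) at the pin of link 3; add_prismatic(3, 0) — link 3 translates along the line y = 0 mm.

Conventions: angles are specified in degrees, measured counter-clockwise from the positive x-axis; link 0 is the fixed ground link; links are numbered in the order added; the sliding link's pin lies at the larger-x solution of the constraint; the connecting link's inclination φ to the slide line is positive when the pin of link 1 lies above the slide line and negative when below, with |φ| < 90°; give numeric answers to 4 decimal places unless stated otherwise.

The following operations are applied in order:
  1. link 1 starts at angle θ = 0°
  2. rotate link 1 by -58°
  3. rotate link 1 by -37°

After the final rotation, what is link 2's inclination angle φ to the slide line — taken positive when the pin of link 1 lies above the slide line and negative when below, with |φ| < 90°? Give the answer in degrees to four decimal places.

geometry: r = 22 mm, L = 131 mm, e = 0 mm; θ starts at 0°
rotate link 1 by -58°: θ ← 0° -58° = -58°
rotate link 1 by -37°: θ ← -58° -37° = -95°
h = r sin θ − e = -21.916283 − 0 = -21.916283
sin φ = h / L = -21.916283 / 131 = -0.16729987
φ = arcsin(-0.16729987) = -9.630865°

-9.6309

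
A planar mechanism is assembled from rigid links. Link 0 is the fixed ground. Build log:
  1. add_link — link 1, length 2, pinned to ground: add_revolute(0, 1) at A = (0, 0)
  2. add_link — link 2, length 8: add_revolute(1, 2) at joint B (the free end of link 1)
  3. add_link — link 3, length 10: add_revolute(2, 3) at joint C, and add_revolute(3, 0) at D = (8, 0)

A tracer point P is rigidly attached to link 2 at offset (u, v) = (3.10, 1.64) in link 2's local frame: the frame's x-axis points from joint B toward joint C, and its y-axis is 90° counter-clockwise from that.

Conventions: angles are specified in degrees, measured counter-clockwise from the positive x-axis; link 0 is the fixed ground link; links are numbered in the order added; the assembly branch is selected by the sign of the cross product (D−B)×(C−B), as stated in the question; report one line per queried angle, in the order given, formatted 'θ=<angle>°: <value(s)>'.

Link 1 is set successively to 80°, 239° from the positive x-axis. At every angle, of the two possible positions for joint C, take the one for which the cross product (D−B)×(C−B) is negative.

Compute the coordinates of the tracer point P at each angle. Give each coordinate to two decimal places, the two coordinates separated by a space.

A=(0,0), D=(8.00,0)
θ=80°: B = A + 2.00·(cos80°, sin80°) = (0.3473, 1.9696)
θ=80°: |BD| = 7.9021
θ=80°: circle(B,8.00) ∩ circle(D,10.00): a=1.6732, h=7.8231
θ=80°:   candidates: C₊=(3.9176,9.1287) cross=61.819; C₋=(0.0178,-6.0236) cross=-61.819
θ=80°:   branch - wants cross < 0 → take C=(0.0178,-6.0236) (cross=-61.819)
θ=80°: ex = (C−B)/|BC| = (-0.0412,-0.9992); ey = (0.9992,-0.0412)
θ=80°: P = B + 3.10·ex + 1.64·ey = (1.8582,-1.1953)
θ=239°: B = A + 2.00·(cos239°, sin239°) = (-1.0301, -1.7143)
θ=239°: |BD| = 9.1914
θ=239°: circle(B,8.00) ∩ circle(D,10.00): a=2.6373, h=7.5528
θ=239°:   candidates: C₊=(0.1523,6.1978) cross=69.420; C₋=(2.9697,-8.6427) cross=-69.420
θ=239°:   branch - wants cross < 0 → take C=(2.9697,-8.6427) (cross=-69.420)
θ=239°: ex = (C−B)/|BC| = (0.5000,-0.8660); ey = (0.8660,0.5000)
θ=239°: P = B + 3.10·ex + 1.64·ey = (1.9401,-3.5791)

θ=80°: 1.86 -1.20
θ=239°: 1.94 -3.58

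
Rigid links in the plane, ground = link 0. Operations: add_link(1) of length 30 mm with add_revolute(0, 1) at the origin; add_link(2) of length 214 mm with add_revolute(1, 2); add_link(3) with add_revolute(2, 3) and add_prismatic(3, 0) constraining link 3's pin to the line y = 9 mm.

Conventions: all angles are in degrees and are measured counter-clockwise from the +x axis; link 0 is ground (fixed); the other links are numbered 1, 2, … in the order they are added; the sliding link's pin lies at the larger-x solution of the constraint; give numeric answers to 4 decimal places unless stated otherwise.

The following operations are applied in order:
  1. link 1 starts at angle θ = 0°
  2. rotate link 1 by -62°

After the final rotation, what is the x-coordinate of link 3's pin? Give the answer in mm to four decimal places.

geometry: r = 30 mm, L = 214 mm, e = 9 mm; θ starts at 0°
rotate link 1 by -62°: θ ← 0° -62° = -62°
crank pin P = (r cos θ, r sin θ) = (14.084147, -26.488428)
h = r sin θ − e = -26.488428 − 9 = -35.488428
x = r cos θ + √(L² − h²) = 14.084147 + 211.036896 = 225.121043

225.1210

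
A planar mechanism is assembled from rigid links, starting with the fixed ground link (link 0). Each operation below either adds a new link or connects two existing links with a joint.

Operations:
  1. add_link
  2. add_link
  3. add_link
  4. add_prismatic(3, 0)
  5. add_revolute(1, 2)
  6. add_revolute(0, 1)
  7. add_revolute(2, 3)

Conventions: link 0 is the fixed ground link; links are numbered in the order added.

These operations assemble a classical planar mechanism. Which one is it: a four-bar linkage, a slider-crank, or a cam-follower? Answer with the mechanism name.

links: 4 (incl. ground); joints: 3 revolute, 1 prismatic, 0 higher (cam) pair, forming one closed loop
4 links, 3 revolutes + 1 prismatic in one loop → slider-crank

slider-crank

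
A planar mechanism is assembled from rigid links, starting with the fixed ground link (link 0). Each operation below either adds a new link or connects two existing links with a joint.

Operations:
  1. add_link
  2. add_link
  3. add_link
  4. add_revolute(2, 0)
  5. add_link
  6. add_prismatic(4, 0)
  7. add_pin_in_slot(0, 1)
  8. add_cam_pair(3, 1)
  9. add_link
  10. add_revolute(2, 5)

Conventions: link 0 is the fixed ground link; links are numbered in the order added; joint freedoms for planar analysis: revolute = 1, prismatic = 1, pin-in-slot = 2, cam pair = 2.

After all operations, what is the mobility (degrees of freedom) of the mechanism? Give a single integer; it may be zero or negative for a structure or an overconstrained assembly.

ground; <1,0,0>
#1 <2,0,0>
#2 <3,0,0>
#3 <4,0,0>
R:2↔0 J1 <4,1,0>
#4 <5,1,0>
P:4↔0 J1 <5,2,0>
PS:0↔1 J2 <5,2,1>
C:3↔1 J2 <5,2,2>
#5 <6,2,2>
R:2↔5 J1 <6,3,2>
3×5 − 2×3 − 1×2 = 7

M = 7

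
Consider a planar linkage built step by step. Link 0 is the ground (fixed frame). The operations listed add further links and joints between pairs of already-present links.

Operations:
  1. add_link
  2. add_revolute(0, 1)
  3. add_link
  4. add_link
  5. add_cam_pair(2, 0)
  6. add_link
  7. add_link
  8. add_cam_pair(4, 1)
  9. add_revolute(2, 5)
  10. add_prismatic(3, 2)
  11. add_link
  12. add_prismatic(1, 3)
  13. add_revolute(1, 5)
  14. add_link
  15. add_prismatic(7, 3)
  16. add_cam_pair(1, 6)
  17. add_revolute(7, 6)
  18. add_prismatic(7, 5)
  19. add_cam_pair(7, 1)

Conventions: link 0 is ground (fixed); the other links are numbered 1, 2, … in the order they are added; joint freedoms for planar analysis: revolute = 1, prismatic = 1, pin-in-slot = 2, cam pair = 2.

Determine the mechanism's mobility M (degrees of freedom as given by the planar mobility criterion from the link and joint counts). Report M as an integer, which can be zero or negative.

ground; <1,0,0>
#1 <2,0,0>
R:0↔1 J1 <2,1,0>
#2 <3,1,0>
#3 <4,1,0>
C:2↔0 J2 <4,1,1>
#4 <5,1,1>
#5 <6,1,1>
C:4↔1 J2 <6,1,2>
R:2↔5 J1 <6,2,2>
P:3↔2 J1 <6,3,2>
#6 <7,3,2>
P:1↔3 J1 <7,4,2>
R:1↔5 J1 <7,5,2>
#7 <8,5,2>
P:7↔3 J1 <8,6,2>
C:1↔6 J2 <8,6,3>
R:7↔6 J1 <8,7,3>
P:7↔5 J1 <8,8,3>
C:7↔1 J2 <8,8,4>
3×7 − 2×8 − 1×4 = 1

M = 1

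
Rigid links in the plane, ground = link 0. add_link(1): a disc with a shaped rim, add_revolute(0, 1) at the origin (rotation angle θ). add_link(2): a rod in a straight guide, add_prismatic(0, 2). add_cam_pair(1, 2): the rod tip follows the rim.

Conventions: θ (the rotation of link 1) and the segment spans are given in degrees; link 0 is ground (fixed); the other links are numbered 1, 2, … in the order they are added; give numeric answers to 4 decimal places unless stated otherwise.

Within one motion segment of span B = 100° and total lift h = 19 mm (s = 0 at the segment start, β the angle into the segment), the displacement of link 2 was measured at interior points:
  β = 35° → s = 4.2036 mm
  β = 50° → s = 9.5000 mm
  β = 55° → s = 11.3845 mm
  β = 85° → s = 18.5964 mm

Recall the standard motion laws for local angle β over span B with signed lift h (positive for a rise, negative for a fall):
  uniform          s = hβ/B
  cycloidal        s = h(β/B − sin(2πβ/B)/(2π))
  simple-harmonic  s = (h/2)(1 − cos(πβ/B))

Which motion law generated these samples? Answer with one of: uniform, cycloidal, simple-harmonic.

candidates at β/B = r: uniform s = h·r (linear in β); cycloidal s = h·(r − sin(2πr)/(2π)); simple-harmonic s = (h/2)(1 − cos(πr))
β=35°: printed 4.2036 | uniform 6.6500, cycloidal 4.2036, simple-harmonic 5.1871
β=50°: printed 9.5000 | uniform 9.5000, cycloidal 9.5000, simple-harmonic 9.5000
β=55°: printed 11.3845 | uniform 10.4500, cycloidal 11.3845, simple-harmonic 10.9861
β=85°: printed 18.5964 | uniform 16.1500, cycloidal 18.5964, simple-harmonic 17.9646
only one law matches every sample → cycloidal

cycloidal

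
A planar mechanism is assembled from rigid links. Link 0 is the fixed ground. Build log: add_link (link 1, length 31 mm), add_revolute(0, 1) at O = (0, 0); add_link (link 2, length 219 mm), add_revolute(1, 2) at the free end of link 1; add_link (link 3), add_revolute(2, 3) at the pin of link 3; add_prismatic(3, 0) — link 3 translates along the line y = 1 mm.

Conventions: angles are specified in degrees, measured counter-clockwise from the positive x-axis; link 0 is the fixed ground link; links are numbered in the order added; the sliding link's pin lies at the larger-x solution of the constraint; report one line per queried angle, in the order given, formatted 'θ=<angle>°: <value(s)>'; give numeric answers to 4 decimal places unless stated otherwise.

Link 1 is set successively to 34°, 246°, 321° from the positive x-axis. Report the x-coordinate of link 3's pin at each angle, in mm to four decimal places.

geometry: r = 31 mm, L = 219 mm, e = 1 mm
θ=34°: crank pin P = (r cos θ, r sin θ) = (25.700165, 17.334980)
θ=34°: h = r sin θ − e = 17.334980 − 1 = 16.334980
θ=34°: x = r cos θ + √(L² − h²) = 25.700165 + 218.389946 = 244.090111
θ=246°: crank pin P = (r cos θ, r sin θ) = (-12.608836, -28.319909)
θ=246°: h = r sin θ − e = -28.319909 − 1 = -29.319909
θ=246°: x = r cos θ + √(L² − h²) = -12.608836 + 217.028438 = 204.419602
θ=321°: crank pin P = (r cos θ, r sin θ) = (24.091525, -19.508932)
θ=321°: h = r sin θ − e = -19.508932 − 1 = -20.508932
θ=321°: x = r cos θ + √(L² − h²) = 24.091525 + 218.037574 = 242.129099

θ=34°: 244.0901
θ=246°: 204.4196
θ=321°: 242.1291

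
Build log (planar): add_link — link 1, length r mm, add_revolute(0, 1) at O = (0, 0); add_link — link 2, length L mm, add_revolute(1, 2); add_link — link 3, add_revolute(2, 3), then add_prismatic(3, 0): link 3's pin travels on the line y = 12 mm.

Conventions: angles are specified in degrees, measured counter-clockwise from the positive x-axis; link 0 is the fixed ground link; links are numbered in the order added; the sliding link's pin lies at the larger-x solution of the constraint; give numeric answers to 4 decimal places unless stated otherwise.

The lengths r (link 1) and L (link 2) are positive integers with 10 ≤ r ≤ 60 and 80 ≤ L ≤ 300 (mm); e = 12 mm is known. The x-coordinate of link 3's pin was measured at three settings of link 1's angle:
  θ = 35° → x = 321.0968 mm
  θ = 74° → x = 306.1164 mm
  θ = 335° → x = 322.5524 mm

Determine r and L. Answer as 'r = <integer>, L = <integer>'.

constraint per measurement: (x − r cos θ)² + (r sin θ − e)² = L²
subtracting the θ₁ and θ₂ equations cancels the r² and L² terms:
r = (x₁² − x₂²) / (2[(x₁cos θ₁ + e sin θ₁) − (x₂cos θ₂ + e sin θ₂)]) = 27.0001 → r = 27
L² = (x₁ − r cos θ₁)² + (r sin θ₁ − e)² = 89401.0140 → L = 299.0000 → L = 299
check at θ₃=335°: x = 322.5524 (printed 322.5524) ✓

r = 27, L = 299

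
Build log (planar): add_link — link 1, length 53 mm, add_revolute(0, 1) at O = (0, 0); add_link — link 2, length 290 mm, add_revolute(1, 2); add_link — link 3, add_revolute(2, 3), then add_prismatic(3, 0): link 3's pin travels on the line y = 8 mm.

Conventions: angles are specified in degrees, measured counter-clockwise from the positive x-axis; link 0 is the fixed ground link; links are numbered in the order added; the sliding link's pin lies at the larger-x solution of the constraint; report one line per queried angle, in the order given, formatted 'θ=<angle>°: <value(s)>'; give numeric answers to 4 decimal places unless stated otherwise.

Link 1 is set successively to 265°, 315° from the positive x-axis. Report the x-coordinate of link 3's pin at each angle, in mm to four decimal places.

geometry: r = 53 mm, L = 290 mm, e = 8 mm
θ=265°: crank pin P = (r cos θ, r sin θ) = (-4.619254, -52.798319)
θ=265°: h = r sin θ − e = -52.798319 − 8 = -60.798319
θ=265°: x = r cos θ + √(L² − h²) = -4.619254 + 283.555223 = 278.935968
θ=315°: crank pin P = (r cos θ, r sin θ) = (37.476659, -37.476659)
θ=315°: h = r sin θ − e = -37.476659 − 8 = -45.476659
θ=315°: x = r cos θ + √(L² − h²) = 37.476659 + 286.412069 = 323.888729

θ=265°: 278.9360
θ=315°: 323.8887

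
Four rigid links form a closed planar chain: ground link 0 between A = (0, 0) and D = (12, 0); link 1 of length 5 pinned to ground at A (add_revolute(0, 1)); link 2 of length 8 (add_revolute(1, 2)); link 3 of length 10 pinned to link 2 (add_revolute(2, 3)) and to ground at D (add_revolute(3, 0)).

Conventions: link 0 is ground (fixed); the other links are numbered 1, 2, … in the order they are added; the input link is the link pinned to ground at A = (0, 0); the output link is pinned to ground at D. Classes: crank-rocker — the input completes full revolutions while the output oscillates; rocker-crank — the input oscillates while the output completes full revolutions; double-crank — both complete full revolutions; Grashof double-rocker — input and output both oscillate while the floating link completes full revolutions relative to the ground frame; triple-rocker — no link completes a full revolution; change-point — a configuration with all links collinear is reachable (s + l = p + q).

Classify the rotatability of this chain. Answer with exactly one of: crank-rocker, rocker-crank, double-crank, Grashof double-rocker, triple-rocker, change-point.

lengths: ground=12, input=5, coupler=8, output=10
sorted: s=5 (shortest), l=12 (longest), p+q=18
s + l = 17 vs p + q = 18
s + l < p + q (Grashof) with shortest = input link → crank-rocker

crank-rocker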